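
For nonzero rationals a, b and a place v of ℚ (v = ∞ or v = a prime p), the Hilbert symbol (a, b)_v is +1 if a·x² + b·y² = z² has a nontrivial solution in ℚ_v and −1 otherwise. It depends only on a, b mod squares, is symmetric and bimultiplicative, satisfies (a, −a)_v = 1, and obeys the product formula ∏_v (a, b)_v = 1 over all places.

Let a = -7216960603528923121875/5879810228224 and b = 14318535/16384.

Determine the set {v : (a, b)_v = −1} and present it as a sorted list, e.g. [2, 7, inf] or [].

(a, b) ≡ (-31395, 2415) mod (ℚ^×)²; places V = {2, 3, 5, 7, 11, 13, 17, 23, 37, ∞}.
(a,b)_17: α=2, u≡13; β=0, v≡1 (mod 17); (13|17)=+1, (1|17)=+1; sign (−1)^0·+1^0·+1^2 = +1.
(a,b)_7: α=7, u≡4; β=3, v≡1 (mod 7); (4|7)=+1, (1|7)=+1; sign (−1)^1·+1^3·+1^7 = -1.
(a,b)_3: α=1, u≡2; β=1, v≡1 (mod 3); (2|3)=-1, (1|3)=+1; sign (−1)^1·-1^1·+1^1 = +1.
(a,b)_23: α=3, u≡5; β=1, v≡12 (mod 23); (5|23)=-1, (12|23)=+1; sign (−1)^1·-1^1·+1^3 = +1.
(a,b)_∞: sgn(-31395)=−, sgn(2415)=+, so +1.
(a,b)_13: α=3, u≡4; β=0, v≡9 (mod 13); (4|13)=+1, (9|13)=+1; sign (−1)^0·+1^0·+1^3 = +1.
(a,b)_37: α=-2, u≡19; β=0, v≡3 (mod 37); (19|37)=-1, (3|37)=+1; sign (−1)^0·-1^0·+1^-2 = +1.
(a,b)_2: α=-32, β=-14; u≡5, v≡7 (mod 8); ε(u)ε(v)=0·1, αω(v)=-32·0, βω(u)=-14·1; sum ≡ 0  ⇒  +1.
(a,b)_11: α=2, u≡7; β=2, v≡6 (mod 11); (7|11)=-1, (6|11)=-1; sign (−1)^0·-1^2·-1^2 = +1.
(a,b)_5: α=5, u≡4; β=1, v≡3 (mod 5); (4|5)=+1, (3|5)=-1; sign (−1)^0·+1^1·-1^5 = -1.
|Ram(-31395, 2415)| = 2, even; anisotropic at {5, 7}.

[5, 7]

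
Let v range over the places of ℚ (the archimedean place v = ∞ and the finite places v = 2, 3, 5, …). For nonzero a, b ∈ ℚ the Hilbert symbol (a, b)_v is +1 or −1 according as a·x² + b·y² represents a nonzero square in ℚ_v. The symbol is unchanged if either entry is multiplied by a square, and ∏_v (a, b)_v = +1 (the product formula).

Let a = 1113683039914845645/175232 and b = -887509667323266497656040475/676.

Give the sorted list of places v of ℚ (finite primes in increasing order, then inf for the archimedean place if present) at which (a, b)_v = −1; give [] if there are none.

Mod squares: a ≡ 170810, b ≡ -9331. Check v ∈ {∞, 2, 3, 5, 7, 13, 19, 29, 31, 37, 43}.
v=5: a=5^1·(≡2), b=5^2·(≡1) mod 5; (2|5)=-1, (1|5)=+1; (−1)^{1·2·2}·(-1)^2·(+1)^1 = +1.
v=29: a=29^1·(≡3), b=29^2·(≡20) mod 29; (3|29)=-1, (20|29)=+1; (−1)^{1·2·14}·(-1)^2·(+1)^1 = +1.
v=13: a=13^0·(≡10), b=13^-2·(≡1) mod 13; (10|13)=+1, (1|13)=+1; (−1)^{0·-2·6}·(+1)^-2·(+1)^0 = +1.
v=43: a=43^4·(≡23), b=43^5·(≡23) mod 43; (23|43)=+1, (23|43)=+1; (−1)^{4·5·21}·(+1)^5·(+1)^4 = +1.
v=7: a=7^2·(≡5), b=7^3·(≡4) mod 7; (5|7)=-1, (4|7)=+1; (−1)^{2·3·3}·(-1)^3·(+1)^2 = -1.
v=19: a=19^1·(≡2), b=19^2·(≡1) mod 19; (2|19)=-1, (1|19)=+1; (−1)^{1·2·9}·(-1)^2·(+1)^1 = +1.
v=2: v_2(a)=-7, v_2(b)=-2; units ≡ 5, 5 (mod 8); ε·ε+αω+βω = 0·0+-7·1+-2·1 ≡ 1  ⇒  (a,b)_2 = -1.
v=31: a=31^3·(≡13), b=31^5·(≡10) mod 31; (13|31)=-1, (10|31)=+1; (−1)^{3·5·15}·(-1)^5·(+1)^3 = +1.
v=37: a=37^-2·(≡23), b=37^0·(≡12) mod 37; (23|37)=-1, (12|37)=+1; (−1)^{-2·0·18}·(-1)^0·(+1)^-2 = +1.
v=3: a=3^4·(≡2), b=3^4·(≡2) mod 3; (2|3)=-1, (2|3)=-1; (−1)^{4·4·1}·(-1)^4·(-1)^4 = +1.
v=∞: 170810 > 0 and -9331 < 0  ⇒  (a,b)_∞ = +1.
|Ram(170810, -9331)| = 2, even; anisotropic at {2, 7}.

[2, 7]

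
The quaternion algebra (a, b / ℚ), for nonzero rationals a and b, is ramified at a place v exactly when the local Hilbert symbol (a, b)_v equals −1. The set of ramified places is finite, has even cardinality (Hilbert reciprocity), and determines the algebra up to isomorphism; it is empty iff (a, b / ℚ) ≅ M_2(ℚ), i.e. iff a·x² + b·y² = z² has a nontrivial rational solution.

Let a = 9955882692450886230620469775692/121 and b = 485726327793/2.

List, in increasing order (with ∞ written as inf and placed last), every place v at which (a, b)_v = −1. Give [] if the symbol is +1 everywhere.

Mod squares: a ≡ 22038347, b ≡ 706034. Check v ∈ {∞, 2, 3, 7, 11, 13, 17, 19, 23, 29, 37, 47}.
v=17: a=17^2·(≡10), b=17^2·(≡6) mod 17; (10|17)=-1, (6|17)=-1; (−1)^{2·2·8}·(-1)^2·(-1)^2 = +1.
v=2: v_2(a)=2, v_2(b)=-1; units ≡ 3, 1 (mod 8); ε·ε+αω+βω = 1·0+2·0+-1·1 ≡ 1  ⇒  (a,b)_2 = -1.
v=29: a=29^3·(≡14), b=29^1·(≡3) mod 29; (14|29)=-1, (3|29)=-1; (−1)^{3·1·14}·(-1)^1·(-1)^3 = +1.
v=3: a=3^2·(≡2), b=3^2·(≡2) mod 3; (2|3)=-1, (2|3)=-1; (−1)^{2·2·1}·(-1)^2·(-1)^2 = +1.
v=11: a=11^-2·(≡3), b=11^0·(≡7) mod 11; (3|11)=+1, (7|11)=-1; (−1)^{-2·0·5}·(+1)^0·(-1)^-2 = +1.
v=19: a=19^3·(≡4), b=19^0·(≡10) mod 19; (4|19)=+1, (10|19)=-1; (−1)^{3·0·9}·(+1)^0·(-1)^3 = -1.
v=∞: 22038347 > 0 and 706034 > 0  ⇒  (a,b)_∞ = +1.
v=23: a=23^5·(≡2), b=23^2·(≡13) mod 23; (2|23)=+1, (13|23)=+1; (−1)^{5·2·11}·(+1)^2·(+1)^5 = +1.
v=37: a=37^3·(≡29), b=37^1·(≡12) mod 37; (29|37)=-1, (12|37)=+1; (−1)^{3·1·18}·(-1)^1·(+1)^3 = -1.
v=13: a=13^2·(≡7), b=13^0·(≡9) mod 13; (7|13)=-1, (9|13)=+1; (−1)^{2·0·6}·(-1)^0·(+1)^2 = +1.
v=7: a=7^0·(≡4), b=7^1·(≡3) mod 7; (4|7)=+1, (3|7)=-1; (−1)^{0·1·3}·(+1)^1·(-1)^0 = +1.
v=47: a=47^3·(≡5), b=47^1·(≡29) mod 47; (5|47)=-1, (29|47)=-1; (−1)^{3·1·23}·(-1)^1·(-1)^3 = -1.
Ram(22038347, 706034) = {2, 19, 37, 47}; no ℚ_2-point on the conic.

[2, 19, 37, 47]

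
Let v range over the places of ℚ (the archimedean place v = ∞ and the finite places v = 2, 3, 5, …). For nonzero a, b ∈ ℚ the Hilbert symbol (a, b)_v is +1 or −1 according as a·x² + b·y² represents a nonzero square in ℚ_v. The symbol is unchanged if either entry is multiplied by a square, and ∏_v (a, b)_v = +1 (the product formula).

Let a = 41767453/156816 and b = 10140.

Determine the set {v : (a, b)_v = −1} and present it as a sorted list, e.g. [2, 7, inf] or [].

(a, b) ≡ (852397, 15) mod (ℚ^×)²; places V = {2, 3, 5, 7, 11, 13, 17, 19, 29, ∞}.
(a,b)_29: α=1, u≡9; β=0, v≡19 (mod 29); (9|29)=+1, (19|29)=-1; sign (−1)^0·+1^0·-1^1 = -1.
(a,b)_5: α=0, u≡3; β=1, v≡3 (mod 5); (3|5)=-1, (3|5)=-1; sign (−1)^0·-1^1·-1^0 = -1.
(a,b)_3: α=-4, u≡1; β=1, v≡2 (mod 3); (1|3)=+1, (2|3)=-1; sign (−1)^0·+1^1·-1^-4 = +1.
(a,b)_7: α=3, u≡3; β=0, v≡4 (mod 7); (3|7)=-1, (4|7)=+1; sign (−1)^0·-1^0·+1^3 = +1.
(a,b)_11: α=-2, u≡10; β=0, v≡9 (mod 11); (10|11)=-1, (9|11)=+1; sign (−1)^0·-1^0·+1^-2 = +1.
(a,b)_17: α=1, u≡15; β=0, v≡8 (mod 17); (15|17)=+1, (8|17)=+1; sign (−1)^0·+1^0·+1^1 = +1.
(a,b)_19: α=1, u≡7; β=0, v≡13 (mod 19); (7|19)=+1, (13|19)=-1; sign (−1)^0·+1^0·-1^1 = -1.
(a,b)_∞: sgn(852397)=+, sgn(15)=+, so +1.
(a,b)_13: α=1, u≡10; β=2, v≡8 (mod 13); (10|13)=+1, (8|13)=-1; sign (−1)^0·+1^2·-1^1 = -1.
(a,b)_2: α=-4, β=2; u≡5, v≡7 (mod 8); ε(u)ε(v)=0·1, αω(v)=-4·0, βω(u)=2·1; sum ≡ 0  ⇒  +1.
(852397, 15 / ℚ) ramifies at {5, 13, 19, 29}: a division algebra.

[5, 13, 19, 29]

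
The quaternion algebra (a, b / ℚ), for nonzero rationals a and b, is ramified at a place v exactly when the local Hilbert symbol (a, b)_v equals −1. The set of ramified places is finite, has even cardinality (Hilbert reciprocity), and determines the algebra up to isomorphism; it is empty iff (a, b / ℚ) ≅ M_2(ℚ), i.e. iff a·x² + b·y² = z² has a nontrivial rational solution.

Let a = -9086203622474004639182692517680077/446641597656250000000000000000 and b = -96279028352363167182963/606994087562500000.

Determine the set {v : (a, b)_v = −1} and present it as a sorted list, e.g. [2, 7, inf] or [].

[2, 5, 19, inf]

Mod squares: a ≡ -1653, b ≡ -30. Check v ∈ {∞, 2, 3, 5, 7, 11, 13, 17, 19, 29, 31, 37}.
v=5: a=5^-24·(≡2), b=5^-9·(≡1) mod 5; (2|5)=-1, (1|5)=+1; (−1)^{-24·-9·2}·(-1)^-9·(+1)^-24 = -1.
v=2: v_2(a)=-16, v_2(b)=-5; units ≡ 3, 1 (mod 8); ε·ε+αω+βω = 1·0+-16·0+-5·1 ≡ 1  ⇒  (a,b)_2 = -1.
v=19: a=19^3·(≡18), b=19^2·(≡18) mod 19; (18|19)=-1, (18|19)=-1; (−1)^{3·2·9}·(-1)^2·(-1)^3 = -1.
v=7: a=7^0·(≡3), b=7^2·(≡5) mod 7; (3|7)=-1, (5|7)=-1; (−1)^{0·2·3}·(-1)^2·(-1)^0 = +1.
v=29: a=29^7·(≡4), b=29^4·(≡4) mod 29; (4|29)=+1, (4|29)=+1; (−1)^{7·4·14}·(+1)^4·(+1)^7 = +1.
v=11: a=11^0·(≡8), b=11^-2·(≡5) mod 11; (8|11)=-1, (5|11)=+1; (−1)^{0·-2·5}·(-1)^-2·(+1)^0 = +1.
v=13: a=13^8·(≡11), b=13^6·(≡3) mod 13; (11|13)=-1, (3|13)=+1; (−1)^{8·6·6}·(-1)^6·(+1)^8 = +1.
v=31: a=31^0·(≡29), b=31^-2·(≡1) mod 31; (29|31)=-1, (1|31)=+1; (−1)^{0·-2·15}·(-1)^-2·(+1)^0 = +1.
v=17: a=17^-4·(≡8), b=17^-4·(≡1) mod 17; (8|17)=+1, (1|17)=+1; (−1)^{-4·-4·8}·(+1)^-4·(+1)^-4 = +1.
v=∞: -1653 < 0 and -30 < 0  ⇒  (a,b)_∞ = -1.
v=3: a=3^23·(≡1), b=3^13·(≡2) mod 3; (1|3)=+1, (2|3)=-1; (−1)^{23·13·1}·(+1)^13·(-1)^23 = +1.
v=37: a=37^-2·(≡1), b=37^0·(≡28) mod 37; (1|37)=+1, (28|37)=+1; (−1)^{-2·0·18}·(+1)^0·(+1)^-2 = +1.
Ram(-1653, -30) = {2, 5, 19, ∞}; no ℚ_2-point on the conic.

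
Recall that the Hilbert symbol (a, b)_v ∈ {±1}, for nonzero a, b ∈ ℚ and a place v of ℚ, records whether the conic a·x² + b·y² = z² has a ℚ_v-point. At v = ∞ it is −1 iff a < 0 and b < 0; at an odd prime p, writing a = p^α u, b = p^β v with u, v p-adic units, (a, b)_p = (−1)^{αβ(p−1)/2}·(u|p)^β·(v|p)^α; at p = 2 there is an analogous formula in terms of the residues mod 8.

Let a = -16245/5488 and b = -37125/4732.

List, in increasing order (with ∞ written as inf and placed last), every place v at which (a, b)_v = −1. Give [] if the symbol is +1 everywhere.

[5, inf]

Mod squares: a ≡ -35, b ≡ -1155. Check v ∈ {∞, 2, 3, 5, 7, 11, 13, 19}.
v=11: a=11^0·(≡9), b=11^1·(≡1) mod 11; (9|11)=+1, (1|11)=+1; (−1)^{0·1·5}·(+1)^1·(+1)^0 = +1.
v=3: a=3^2·(≡1), b=3^3·(≡2) mod 3; (1|3)=+1, (2|3)=-1; (−1)^{2·3·1}·(+1)^3·(-1)^2 = +1.
v=7: a=7^-3·(≡1), b=7^-1·(≡6) mod 7; (1|7)=+1, (6|7)=-1; (−1)^{-3·-1·3}·(+1)^-1·(-1)^-3 = +1.
v=13: a=13^0·(≡9), b=13^-2·(≡8) mod 13; (9|13)=+1, (8|13)=-1; (−1)^{0·-2·6}·(+1)^-2·(-1)^0 = +1.
v=∞: -35 < 0 and -1155 < 0  ⇒  (a,b)_∞ = -1.
v=2: v_2(a)=-4, v_2(b)=-2; units ≡ 5, 5 (mod 8); ε·ε+αω+βω = 0·0+-4·1+-2·1 ≡ 0  ⇒  (a,b)_2 = +1.
v=19: a=19^2·(≡15), b=19^0·(≡1) mod 19; (15|19)=-1, (1|19)=+1; (−1)^{2·0·9}·(-1)^0·(+1)^2 = +1.
v=5: a=5^1·(≡2), b=5^3·(≡4) mod 5; (2|5)=-1, (4|5)=+1; (−1)^{1·3·2}·(-1)^3·(+1)^1 = -1.
(-35, -1155 / ℚ) ramifies at {5, ∞}: a division algebra.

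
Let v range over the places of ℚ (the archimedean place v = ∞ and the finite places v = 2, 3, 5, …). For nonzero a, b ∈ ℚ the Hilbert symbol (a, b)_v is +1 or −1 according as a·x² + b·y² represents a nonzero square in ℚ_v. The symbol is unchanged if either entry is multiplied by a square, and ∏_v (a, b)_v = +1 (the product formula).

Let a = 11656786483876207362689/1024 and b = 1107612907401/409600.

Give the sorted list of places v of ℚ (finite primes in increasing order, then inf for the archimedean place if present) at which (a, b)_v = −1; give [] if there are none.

(a, b) ≡ (4198649, 1105401) mod (ℚ^×)²; places V = {2, 3, 5, 7, 11, 13, 19, 29, 37, 41, 43, ∞}.
(a,b)_3: α=0, u≡2; β=1, v≡1 (mod 3); (2|3)=-1, (1|3)=+1; sign (−1)^0·-1^1·+1^0 = -1.
(a,b)_19: α=2, u≡12; β=1, v≡1 (mod 19); (12|19)=-1, (1|19)=+1; sign (−1)^0·-1^1·+1^2 = -1.
(a,b)_13: α=3, u≡10; β=2, v≡7 (mod 13); (10|13)=+1, (7|13)=-1; sign (−1)^0·+1^2·-1^3 = -1.
(a,b)_43: α=3, u≡20; β=1, v≡13 (mod 43); (20|43)=-1, (13|43)=+1; sign (−1)^1·-1^1·+1^3 = +1.
(a,b)_37: α=1, u≡6; β=0, v≡3 (mod 37); (6|37)=-1, (3|37)=+1; sign (−1)^0·-1^0·+1^1 = +1.
(a,b)_5: α=0, u≡1; β=-2, v≡4 (mod 5); (1|5)=+1, (4|5)=+1; sign (−1)^0·+1^-2·+1^0 = +1.
(a,b)_29: α=1, u≡6; β=0, v≡15 (mod 29); (6|29)=+1, (15|29)=-1; sign (−1)^0·+1^0·-1^1 = -1.
(a,b)_7: α=1, u≡5; β=2, v≡3 (mod 7); (5|7)=-1, (3|7)=-1; sign (−1)^0·-1^2·-1^1 = -1.
(a,b)_11: α=4, u≡9; β=3, v≡8 (mod 11); (9|11)=+1, (8|11)=-1; sign (−1)^0·+1^3·-1^4 = +1.
(a,b)_∞: sgn(4198649)=+, sgn(1105401)=+, so +1.
(a,b)_41: α=2, u≡34; β=1, v≡13 (mod 41); (34|41)=-1, (13|41)=-1; sign (−1)^0·-1^1·-1^2 = -1.
(a,b)_2: α=-10, β=-14; u≡1, v≡1 (mod 8); ε(u)ε(v)=0·0, αω(v)=-10·0, βω(u)=-14·0; sum ≡ 0  ⇒  +1.
|Ram(4198649, 1105401)| = 6, even; anisotropic at {3, 7, 13, 19, 29, 41}.

[3, 7, 13, 19, 29, 41]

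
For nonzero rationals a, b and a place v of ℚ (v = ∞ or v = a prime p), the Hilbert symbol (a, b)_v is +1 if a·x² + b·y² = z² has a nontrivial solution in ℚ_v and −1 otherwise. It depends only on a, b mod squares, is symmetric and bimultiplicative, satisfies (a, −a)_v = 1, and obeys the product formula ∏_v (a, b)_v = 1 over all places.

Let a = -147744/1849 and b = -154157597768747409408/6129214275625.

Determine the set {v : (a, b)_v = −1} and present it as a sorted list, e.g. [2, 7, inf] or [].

(a, b) ≡ (-114, -38) mod (ℚ^×)²; places V = {2, 3, 5, 7, 11, 13, 19, 43, 47, ∞}.
(a,b)_2: α=5, β=13; u≡7, v≡5 (mod 8); ε(u)ε(v)=1·0, αω(v)=5·1, βω(u)=13·0; sum ≡ 1  ⇒  -1.
(a,b)_13: α=0, u≡9; β=4, v≡3 (mod 13); (9|13)=+1, (3|13)=+1; sign (−1)^0·+1^4·+1^0 = +1.
(a,b)_∞: sgn(-114)=−, sgn(-38)=−, so -1.
(a,b)_7: α=0, u≡5; β=-4, v≡2 (mod 7); (5|7)=-1, (2|7)=+1; sign (−1)^0·-1^-4·+1^0 = +1.
(a,b)_47: α=0, u≡25; β=-2, v≡21 (mod 47); (25|47)=+1, (21|47)=+1; sign (−1)^0·+1^-2·+1^0 = +1.
(a,b)_19: α=1, u≡15; β=3, v≡16 (mod 19); (15|19)=-1, (16|19)=+1; sign (−1)^1·-1^3·+1^1 = +1.
(a,b)_43: α=-2, u≡4; β=-2, v≡3 (mod 43); (4|43)=+1, (3|43)=-1; sign (−1)^0·+1^-2·-1^-2 = +1.
(a,b)_11: α=0, u≡8; β=4, v≡10 (mod 11); (8|11)=-1, (10|11)=-1; sign (−1)^0·-1^4·-1^0 = +1.
(a,b)_5: α=0, u≡4; β=-4, v≡2 (mod 5); (4|5)=+1, (2|5)=-1; sign (−1)^0·+1^-4·-1^0 = +1.
(a,b)_3: α=5, u≡1; β=8, v≡1 (mod 3); (1|3)=+1, (1|3)=+1; sign (−1)^0·+1^8·+1^5 = +1.
Ram(-114, -38) = {2, ∞}; no ℚ_2-point on the conic.

[2, inf]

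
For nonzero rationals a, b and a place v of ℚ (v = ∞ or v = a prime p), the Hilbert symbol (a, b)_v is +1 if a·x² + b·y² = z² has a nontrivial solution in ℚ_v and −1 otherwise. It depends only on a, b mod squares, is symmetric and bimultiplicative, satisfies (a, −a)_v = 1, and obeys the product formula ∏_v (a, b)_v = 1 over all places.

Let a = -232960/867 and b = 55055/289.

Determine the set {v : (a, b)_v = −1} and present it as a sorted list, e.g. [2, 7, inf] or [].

(a, b) ≡ (-2730, 455) mod (ℚ^×)²; places V = {2, 3, 5, 7, 11, 13, 17, ∞}.
(a,b)_2: α=9, β=0; u≡3, v≡7 (mod 8); ε(u)ε(v)=1·1, αω(v)=9·0, βω(u)=0·1; sum ≡ 1  ⇒  -1.
(a,b)_∞: sgn(-2730)=−, sgn(455)=+, so +1.
(a,b)_13: α=1, u≡8; β=1, v≡12 (mod 13); (8|13)=-1, (12|13)=+1; sign (−1)^0·-1^1·+1^1 = -1.
(a,b)_11: α=0, u≡1; β=2, v≡5 (mod 11); (1|11)=+1, (5|11)=+1; sign (−1)^0·+1^2·+1^0 = +1.
(a,b)_3: α=-1, u≡2; β=0, v≡2 (mod 3); (2|3)=-1, (2|3)=-1; sign (−1)^0·-1^0·-1^-1 = -1.
(a,b)_17: α=-2, u≡14; β=-2, v≡9 (mod 17); (14|17)=-1, (9|17)=+1; sign (−1)^0·-1^-2·+1^-2 = +1.
(a,b)_7: α=1, u≡2; β=1, v≡2 (mod 7); (2|7)=+1, (2|7)=+1; sign (−1)^1·+1^1·+1^1 = -1.
(a,b)_5: α=1, u≡4; β=1, v≡4 (mod 5); (4|5)=+1, (4|5)=+1; sign (−1)^0·+1^1·+1^1 = +1.
(-2730, 455 / ℚ) ramifies at {2, 3, 7, 13}: a division algebra.

[2, 3, 7, 13]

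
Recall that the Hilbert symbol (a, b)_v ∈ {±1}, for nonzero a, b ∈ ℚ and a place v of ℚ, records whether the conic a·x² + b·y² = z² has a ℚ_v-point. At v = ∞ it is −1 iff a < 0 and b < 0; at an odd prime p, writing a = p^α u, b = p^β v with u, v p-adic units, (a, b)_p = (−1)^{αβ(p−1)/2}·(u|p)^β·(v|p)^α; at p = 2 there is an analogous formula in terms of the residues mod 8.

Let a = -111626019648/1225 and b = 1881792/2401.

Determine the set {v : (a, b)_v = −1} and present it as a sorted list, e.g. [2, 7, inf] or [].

(a, b) ≡ (-13, 3) mod (ℚ^×)²; places V = {2, 3, 5, 7, 11, 13, ∞}.
(a,b)_7: α=-2, u≡1; β=-4, v≡3 (mod 7); (1|7)=+1, (3|7)=-1; sign (−1)^0·+1^-4·-1^-2 = +1.
(a,b)_5: α=-2, u≡3; β=0, v≡2 (mod 5); (3|5)=-1, (2|5)=-1; sign (−1)^0·-1^0·-1^-2 = +1.
(a,b)_13: α=3, u≡12; β=0, v≡9 (mod 13); (12|13)=+1, (9|13)=+1; sign (−1)^0·+1^0·+1^3 = +1.
(a,b)_11: α=2, u≡9; β=2, v≡3 (mod 11); (9|11)=+1, (3|11)=+1; sign (−1)^0·+1^2·+1^2 = +1.
(a,b)_3: α=8, u≡2; β=5, v≡1 (mod 3); (2|3)=-1, (1|3)=+1; sign (−1)^0·-1^5·+1^8 = -1.
(a,b)_2: α=6, β=6; u≡3, v≡3 (mod 8); ε(u)ε(v)=1·1, αω(v)=6·1, βω(u)=6·1; sum ≡ 1  ⇒  -1.
(a,b)_∞: sgn(-13)=−, sgn(3)=+, so +1.
Ram(-13, 3) = {2, 3}; no ℚ_2-point on the conic.

[2, 3]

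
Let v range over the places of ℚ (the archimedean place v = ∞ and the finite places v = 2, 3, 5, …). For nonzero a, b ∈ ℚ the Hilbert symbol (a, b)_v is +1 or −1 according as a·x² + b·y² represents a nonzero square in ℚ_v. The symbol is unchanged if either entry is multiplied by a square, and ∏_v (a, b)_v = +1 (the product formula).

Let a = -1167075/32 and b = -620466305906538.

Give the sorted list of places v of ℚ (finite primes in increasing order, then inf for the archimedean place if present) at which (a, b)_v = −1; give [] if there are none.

[3, 7, 19, inf]

Mod squares: a ≡ -10374, b ≡ -42. Check v ∈ {∞, 2, 3, 5, 7, 13, 19}.
v=5: a=5^2·(≡1), b=5^0·(≡2) mod 5; (1|5)=+1, (2|5)=-1; (−1)^{2·0·2}·(+1)^0·(-1)^2 = +1.
v=3: a=3^3·(≡1), b=3^5·(≡1) mod 3; (1|3)=+1, (1|3)=+1; (−1)^{3·5·1}·(+1)^5·(+1)^3 = -1.
v=∞: -10374 < 0 and -42 < 0  ⇒  (a,b)_∞ = -1.
v=2: v_2(a)=-5, v_2(b)=1; units ≡ 5, 3 (mod 8); ε·ε+αω+βω = 0·1+-5·1+1·1 ≡ 0  ⇒  (a,b)_2 = +1.
v=13: a=13^1·(≡7), b=13^4·(≡9) mod 13; (7|13)=-1, (9|13)=+1; (−1)^{1·4·6}·(-1)^4·(+1)^1 = +1.
v=7: a=7^1·(≡2), b=7^3·(≡1) mod 7; (2|7)=+1, (1|7)=+1; (−1)^{1·3·3}·(+1)^3·(+1)^1 = -1.
v=19: a=19^1·(≡6), b=19^4·(≡13) mod 19; (6|19)=+1, (13|19)=-1; (−1)^{1·4·9}·(+1)^4·(-1)^1 = -1.
(-10374, -42 / ℚ) ramifies at {3, 7, 19, ∞}: a division algebra.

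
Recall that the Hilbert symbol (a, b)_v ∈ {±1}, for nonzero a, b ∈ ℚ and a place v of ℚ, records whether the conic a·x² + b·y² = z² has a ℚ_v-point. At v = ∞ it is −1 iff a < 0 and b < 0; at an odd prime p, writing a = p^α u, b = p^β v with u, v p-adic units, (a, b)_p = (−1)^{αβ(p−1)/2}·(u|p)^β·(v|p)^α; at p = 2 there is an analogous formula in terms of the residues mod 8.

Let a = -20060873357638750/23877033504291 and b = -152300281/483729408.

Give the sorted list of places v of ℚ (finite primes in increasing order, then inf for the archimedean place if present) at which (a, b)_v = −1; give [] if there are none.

(a, b) ≡ (-2618, -2) mod (ℚ^×)²; places V = {2, 3, 5, 7, 11, 13, 17, 41, 43, 47, 53, ∞}.
(a,b)_17: α=1, u≡16; β=0, v≡16 (mod 17); (16|17)=+1, (16|17)=+1; sign (−1)^0·+1^0·+1^1 = +1.
(a,b)_2: α=1, β=-13; u≡3, v≡7 (mod 8); ε(u)ε(v)=1·1, αω(v)=1·0, βω(u)=-13·1; sum ≡ 0  ⇒  +1.
(a,b)_∞: sgn(-2618)=−, sgn(-2)=−, so -1.
(a,b)_7: α=1, u≡2; β=2, v≡6 (mod 7); (2|7)=+1, (6|7)=-1; sign (−1)^0·+1^2·-1^1 = -1.
(a,b)_13: α=4, u≡6; β=0, v≡6 (mod 13); (6|13)=-1, (6|13)=-1; sign (−1)^0·-1^0·-1^4 = +1.
(a,b)_5: α=4, u≡3; β=0, v≡3 (mod 5); (3|5)=-1, (3|5)=-1; sign (−1)^0·-1^0·-1^4 = +1.
(a,b)_53: α=2, u≡21; β=0, v≡32 (mod 53); (21|53)=-1, (32|53)=-1; sign (−1)^0·-1^0·-1^2 = +1.
(a,b)_3: α=-12, u≡1; β=-10, v≡1 (mod 3); (1|3)=+1, (1|3)=+1; sign (−1)^0·+1^-10·+1^-12 = +1.
(a,b)_47: α=-2, u≡17; β=0, v≡39 (mod 47); (17|47)=+1, (39|47)=-1; sign (−1)^0·+1^0·-1^-2 = +1.
(a,b)_43: α=-2, u≡42; β=2, v≡21 (mod 43); (42|43)=-1, (21|43)=+1; sign (−1)^0·-1^2·+1^-2 = +1.
(a,b)_41: α=2, u≡12; β=2, v≡5 (mod 41); (12|41)=-1, (5|41)=+1; sign (−1)^0·-1^2·+1^2 = +1.
(a,b)_11: α=-1, u≡3; β=0, v≡4 (mod 11); (3|11)=+1, (4|11)=+1; sign (−1)^0·+1^0·+1^-1 = +1.
(-2618, -2 / ℚ) ramifies at {7, ∞}: a division algebra.

[7, inf]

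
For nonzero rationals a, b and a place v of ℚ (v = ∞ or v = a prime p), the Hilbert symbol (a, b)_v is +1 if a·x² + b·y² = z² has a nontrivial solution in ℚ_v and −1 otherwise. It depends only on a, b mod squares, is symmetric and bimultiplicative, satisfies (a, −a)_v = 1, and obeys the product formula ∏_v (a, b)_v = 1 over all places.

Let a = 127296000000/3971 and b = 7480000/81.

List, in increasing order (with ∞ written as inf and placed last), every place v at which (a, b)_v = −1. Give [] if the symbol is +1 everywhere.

(a, b) ≡ (2431, 187) mod (ℚ^×)²; places V = {2, 3, 5, 11, 13, 17, 19, ∞}.
(a,b)_19: α=-2, u≡15; β=0, v≡16 (mod 19); (15|19)=-1, (16|19)=+1; sign (−1)^0·-1^0·+1^-2 = +1.
(a,b)_5: α=6, u≡4; β=4, v≡3 (mod 5); (4|5)=+1, (3|5)=-1; sign (−1)^0·+1^4·-1^6 = +1.
(a,b)_17: α=1, u≡14; β=1, v≡7 (mod 17); (14|17)=-1, (7|17)=-1; sign (−1)^0·-1^1·-1^1 = +1.
(a,b)_13: α=1, u≡7; β=0, v≡7 (mod 13); (7|13)=-1, (7|13)=-1; sign (−1)^0·-1^0·-1^1 = -1.
(a,b)_∞: sgn(2431)=+, sgn(187)=+, so +1.
(a,b)_3: α=2, u≡1; β=-4, v≡1 (mod 3); (1|3)=+1, (1|3)=+1; sign (−1)^0·+1^-4·+1^2 = +1.
(a,b)_11: α=-1, u≡9; β=1, v≡6 (mod 11); (9|11)=+1, (6|11)=-1; sign (−1)^1·+1^1·-1^-1 = +1.
(a,b)_2: α=12, β=6; u≡7, v≡3 (mod 8); ε(u)ε(v)=1·1, αω(v)=12·1, βω(u)=6·0; sum ≡ 1  ⇒  -1.
Ram(2431, 187) = {2, 13}; no ℚ_2-point on the conic.

[2, 13]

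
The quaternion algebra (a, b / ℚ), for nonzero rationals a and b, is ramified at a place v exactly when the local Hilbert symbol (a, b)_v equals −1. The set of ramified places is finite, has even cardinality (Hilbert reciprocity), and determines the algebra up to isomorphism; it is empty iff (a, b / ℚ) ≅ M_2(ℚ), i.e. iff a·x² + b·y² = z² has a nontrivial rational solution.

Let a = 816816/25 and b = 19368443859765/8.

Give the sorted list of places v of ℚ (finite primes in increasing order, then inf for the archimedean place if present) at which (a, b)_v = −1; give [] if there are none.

Mod squares: a ≡ 51051, b ≡ 2730. Check v ∈ {∞, 2, 3, 5, 7, 11, 13, 17}.
v=13: a=13^1·(≡10), b=13^3·(≡7) mod 13; (10|13)=+1, (7|13)=-1; (−1)^{1·3·6}·(+1)^3·(-1)^1 = -1.
v=5: a=5^-2·(≡1), b=5^1·(≡1) mod 5; (1|5)=+1, (1|5)=+1; (−1)^{-2·1·2}·(+1)^1·(+1)^-2 = +1.
v=2: v_2(a)=4, v_2(b)=-3; units ≡ 3, 5 (mod 8); ε·ε+αω+βω = 1·0+4·1+-3·1 ≡ 1  ⇒  (a,b)_2 = -1.
v=3: a=3^1·(≡1), b=3^1·(≡1) mod 3; (1|3)=+1, (1|3)=+1; (−1)^{1·1·1}·(+1)^1·(+1)^1 = -1.
v=11: a=11^1·(≡2), b=11^2·(≡10) mod 11; (2|11)=-1, (10|11)=-1; (−1)^{1·2·5}·(-1)^2·(-1)^1 = -1.
v=7: a=7^1·(≡3), b=7^5·(≡3) mod 7; (3|7)=-1, (3|7)=-1; (−1)^{1·5·3}·(-1)^5·(-1)^1 = -1.
v=∞: 51051 > 0 and 2730 > 0  ⇒  (a,b)_∞ = +1.
v=17: a=17^1·(≡5), b=17^2·(≡12) mod 17; (5|17)=-1, (12|17)=-1; (−1)^{1·2·8}·(-1)^2·(-1)^1 = -1.
(51051, 2730 / ℚ) ramifies at {2, 3, 7, 11, 13, 17}: a division algebra.

[2, 3, 7, 11, 13, 17]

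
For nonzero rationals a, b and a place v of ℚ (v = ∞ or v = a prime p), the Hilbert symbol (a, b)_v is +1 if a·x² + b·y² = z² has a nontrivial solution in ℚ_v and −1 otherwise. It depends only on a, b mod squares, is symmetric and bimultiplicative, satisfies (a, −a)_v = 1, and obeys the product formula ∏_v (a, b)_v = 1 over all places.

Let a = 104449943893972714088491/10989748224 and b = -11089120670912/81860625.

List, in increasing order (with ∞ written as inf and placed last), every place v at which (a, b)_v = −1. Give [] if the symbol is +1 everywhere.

Mod squares: a ≡ 19, b ≡ -10659. Check v ∈ {∞, 2, 3, 5, 7, 11, 13, 17, 19, 23, 53}.
v=53: a=53^4·(≡2), b=53^2·(≡49) mod 53; (2|53)=-1, (49|53)=+1; (−1)^{4·2·26}·(-1)^2·(+1)^4 = +1.
v=23: a=23^2·(≡15), b=23^2·(≡4) mod 23; (15|23)=-1, (4|23)=+1; (−1)^{2·2·11}·(-1)^2·(+1)^2 = +1.
v=5: a=5^0·(≡4), b=5^-4·(≡4) mod 5; (4|5)=+1, (4|5)=+1; (−1)^{0·-4·2}·(+1)^-4·(+1)^0 = +1.
v=11: a=11^2·(≡8), b=11^-1·(≡2) mod 11; (8|11)=-1, (2|11)=-1; (−1)^{2·-1·5}·(-1)^-1·(-1)^2 = -1.
v=∞: 19 > 0 and -10659 < 0  ⇒  (a,b)_∞ = +1.
v=3: a=3^-4·(≡1), b=3^-5·(≡2) mod 3; (1|3)=+1, (2|3)=-1; (−1)^{-4·-5·1}·(+1)^-5·(-1)^-4 = +1.
v=17: a=17^4·(≡13), b=17^1·(≡8) mod 17; (13|17)=+1, (8|17)=+1; (−1)^{4·1·8}·(+1)^1·(+1)^4 = +1.
v=7: a=7^-2·(≡3), b=7^-2·(≡2) mod 7; (3|7)=-1, (2|7)=+1; (−1)^{-2·-2·3}·(-1)^-2·(+1)^-2 = +1.
v=13: a=13^-2·(≡8), b=13^0·(≡1) mod 13; (8|13)=-1, (1|13)=+1; (−1)^{-2·0·6}·(-1)^0·(+1)^-2 = +1.
v=19: a=19^5·(≡7), b=19^3·(≡7) mod 19; (7|19)=+1, (7|19)=+1; (−1)^{5·3·9}·(+1)^3·(+1)^5 = -1.
v=2: v_2(a)=-14, v_2(b)=6; units ≡ 3, 5 (mod 8); ε·ε+αω+βω = 1·0+-14·1+6·1 ≡ 0  ⇒  (a,b)_2 = +1.
(19, -10659 / ℚ) ramifies at {11, 19}: a division algebra.

[11, 19]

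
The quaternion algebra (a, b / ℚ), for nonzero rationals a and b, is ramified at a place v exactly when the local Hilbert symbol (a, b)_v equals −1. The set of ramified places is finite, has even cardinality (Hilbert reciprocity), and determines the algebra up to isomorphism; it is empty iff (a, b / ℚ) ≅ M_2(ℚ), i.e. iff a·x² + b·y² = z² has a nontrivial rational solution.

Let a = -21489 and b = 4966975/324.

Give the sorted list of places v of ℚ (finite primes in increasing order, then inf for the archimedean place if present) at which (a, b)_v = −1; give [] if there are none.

[2, 19]

Mod squares: a ≡ -21489, b ≡ 198679. Check v ∈ {∞, 2, 3, 5, 13, 17, 19, 29, 31}.
v=17: a=17^0·(≡16), b=17^1·(≡13) mod 17; (16|17)=+1, (13|17)=+1; (−1)^{0·1·8}·(+1)^1·(+1)^0 = +1.
v=19: a=19^1·(≡9), b=19^0·(≡14) mod 19; (9|19)=+1, (14|19)=-1; (−1)^{1·0·9}·(+1)^0·(-1)^1 = -1.
v=3: a=3^1·(≡1), b=3^-4·(≡1) mod 3; (1|3)=+1, (1|3)=+1; (−1)^{1·-4·1}·(+1)^-4·(+1)^1 = +1.
v=2: v_2(a)=0, v_2(b)=-2; units ≡ 7, 7 (mod 8); ε·ε+αω+βω = 1·1+0·0+-2·0 ≡ 1  ⇒  (a,b)_2 = -1.
v=5: a=5^0·(≡1), b=5^2·(≡1) mod 5; (1|5)=+1, (1|5)=+1; (−1)^{0·2·2}·(+1)^2·(+1)^0 = +1.
v=∞: -21489 < 0 and 198679 > 0  ⇒  (a,b)_∞ = +1.
v=13: a=13^1·(≡11), b=13^1·(≡8) mod 13; (11|13)=-1, (8|13)=-1; (−1)^{1·1·6}·(-1)^1·(-1)^1 = +1.
v=31: a=31^0·(≡25), b=31^1·(≡30) mod 31; (25|31)=+1, (30|31)=-1; (−1)^{0·1·15}·(+1)^1·(-1)^0 = +1.
v=29: a=29^1·(≡13), b=29^1·(≡6) mod 29; (13|29)=+1, (6|29)=+1; (−1)^{1·1·14}·(+1)^1·(+1)^1 = +1.
(-21489, 198679 / ℚ) ramifies at {2, 19}: a division algebra.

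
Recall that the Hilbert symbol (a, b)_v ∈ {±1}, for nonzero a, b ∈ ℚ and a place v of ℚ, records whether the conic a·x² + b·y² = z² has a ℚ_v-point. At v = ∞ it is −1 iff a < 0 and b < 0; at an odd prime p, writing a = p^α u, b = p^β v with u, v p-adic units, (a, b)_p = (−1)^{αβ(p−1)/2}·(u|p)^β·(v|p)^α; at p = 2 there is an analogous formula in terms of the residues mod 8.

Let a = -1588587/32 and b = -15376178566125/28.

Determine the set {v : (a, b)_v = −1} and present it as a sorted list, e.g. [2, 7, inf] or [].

Mod squares: a ≡ -6006, b ≡ -35. Check v ∈ {∞, 2, 3, 5, 7, 11, 13, 17, 23}.
v=3: a=3^1·(≡2), b=3^2·(≡1) mod 3; (2|3)=-1, (1|3)=+1; (−1)^{1·2·1}·(-1)^2·(+1)^1 = +1.
v=5: a=5^0·(≡4), b=5^3·(≡2) mod 5; (4|5)=+1, (2|5)=-1; (−1)^{0·3·2}·(+1)^3·(-1)^0 = +1.
v=∞: -6006 < 0 and -35 < 0  ⇒  (a,b)_∞ = -1.
v=2: v_2(a)=-5, v_2(b)=-2; units ≡ 5, 5 (mod 8); ε·ε+αω+βω = 0·0+-5·1+-2·1 ≡ 1  ⇒  (a,b)_2 = -1.
v=11: a=11^1·(≡9), b=11^0·(≡5) mod 11; (9|11)=+1, (5|11)=+1; (−1)^{1·0·5}·(+1)^0·(+1)^1 = +1.
v=23: a=23^2·(≡19), b=23^4·(≡14) mod 23; (19|23)=-1, (14|23)=-1; (−1)^{2·4·11}·(-1)^4·(-1)^2 = +1.
v=13: a=13^1·(≡11), b=13^2·(≡1) mod 13; (11|13)=-1, (1|13)=+1; (−1)^{1·2·6}·(-1)^2·(+1)^1 = +1.
v=7: a=7^1·(≡5), b=7^-1·(≡2) mod 7; (5|7)=-1, (2|7)=+1; (−1)^{1·-1·3}·(-1)^-1·(+1)^1 = +1.
v=17: a=17^0·(≡11), b=17^2·(≡15) mod 17; (11|17)=-1, (15|17)=+1; (−1)^{0·2·8}·(-1)^2·(+1)^0 = +1.
Ram(-6006, -35) = {2, ∞}; no ℚ_2-point on the conic.

[2, inf]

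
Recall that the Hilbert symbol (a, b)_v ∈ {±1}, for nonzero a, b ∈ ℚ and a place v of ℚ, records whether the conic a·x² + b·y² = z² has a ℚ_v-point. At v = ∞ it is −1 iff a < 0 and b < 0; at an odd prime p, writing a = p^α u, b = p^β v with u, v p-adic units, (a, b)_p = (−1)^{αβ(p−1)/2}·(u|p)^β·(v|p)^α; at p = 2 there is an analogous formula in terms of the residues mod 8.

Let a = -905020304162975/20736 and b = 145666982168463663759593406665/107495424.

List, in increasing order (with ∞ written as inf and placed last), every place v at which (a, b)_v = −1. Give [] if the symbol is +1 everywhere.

Mod squares: a ≡ -119, b ≡ 65. Check v ∈ {∞, 2, 3, 5, 7, 11, 13, 17, 19, 29}.
v=5: a=5^2·(≡1), b=5^1·(≡2) mod 5; (1|5)=+1, (2|5)=-1; (−1)^{2·1·2}·(+1)^1·(-1)^2 = +1.
v=29: a=29^2·(≡10), b=29^4·(≡6) mod 29; (10|29)=-1, (6|29)=+1; (−1)^{2·4·14}·(-1)^4·(+1)^2 = +1.
v=13: a=13^2·(≡11), b=13^3·(≡6) mod 13; (11|13)=-1, (6|13)=-1; (−1)^{2·3·6}·(-1)^3·(-1)^2 = -1.
v=19: a=19^2·(≡13), b=19^4·(≡12) mod 19; (13|19)=-1, (12|19)=-1; (−1)^{2·4·9}·(-1)^4·(-1)^2 = +1.
v=3: a=3^-4·(≡1), b=3^-8·(≡2) mod 3; (1|3)=+1, (2|3)=-1; (−1)^{-4·-8·1}·(+1)^-8·(-1)^-4 = +1.
v=11: a=11^2·(≡10), b=11^4·(≡7) mod 11; (10|11)=-1, (7|11)=-1; (−1)^{2·4·5}·(-1)^4·(-1)^2 = +1.
v=2: v_2(a)=-8, v_2(b)=-14; units ≡ 1, 1 (mod 8); ε·ε+αω+βω = 0·0+-8·0+-14·0 ≡ 0  ⇒  (a,b)_2 = +1.
v=∞: -119 < 0 and 65 > 0  ⇒  (a,b)_∞ = +1.
v=7: a=7^3·(≡1), b=7^6·(≡1) mod 7; (1|7)=+1, (1|7)=+1; (−1)^{3·6·3}·(+1)^6·(+1)^3 = +1.
v=17: a=17^1·(≡7), b=17^4·(≡6) mod 17; (7|17)=-1, (6|17)=-1; (−1)^{1·4·8}·(-1)^4·(-1)^1 = -1.
|Ram(-119, 65)| = 2, even; anisotropic at {13, 17}.

[13, 17]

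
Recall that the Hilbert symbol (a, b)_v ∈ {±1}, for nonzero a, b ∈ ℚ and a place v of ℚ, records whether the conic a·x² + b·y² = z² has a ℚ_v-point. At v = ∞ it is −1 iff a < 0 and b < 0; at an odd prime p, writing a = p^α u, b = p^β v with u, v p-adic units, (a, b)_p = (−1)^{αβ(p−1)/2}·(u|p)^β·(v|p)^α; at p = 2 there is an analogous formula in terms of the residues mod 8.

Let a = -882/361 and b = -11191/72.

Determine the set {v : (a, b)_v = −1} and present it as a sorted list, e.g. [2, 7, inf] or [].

(a, b) ≡ (-2, -62) mod (ℚ^×)²; places V = {2, 3, 7, 19, 31, ∞}.
(a,b)_7: α=2, u≡6; β=0, v≡1 (mod 7); (6|7)=-1, (1|7)=+1; sign (−1)^0·-1^0·+1^2 = +1.
(a,b)_31: α=0, u≡21; β=1, v≡29 (mod 31); (21|31)=-1, (29|31)=-1; sign (−1)^0·-1^1·-1^0 = -1.
(a,b)_3: α=2, u≡1; β=-2, v≡1 (mod 3); (1|3)=+1, (1|3)=+1; sign (−1)^0·+1^-2·+1^2 = +1.
(a,b)_19: α=-2, u≡11; β=2, v≡3 (mod 19); (11|19)=+1, (3|19)=-1; sign (−1)^0·+1^2·-1^-2 = +1.
(a,b)_∞: sgn(-2)=−, sgn(-62)=−, so -1.
(a,b)_2: α=1, β=-3; u≡7, v≡1 (mod 8); ε(u)ε(v)=1·0, αω(v)=1·0, βω(u)=-3·0; sum ≡ 0  ⇒  +1.
|Ram(-2, -62)| = 2, even; anisotropic at {31, ∞}.

[31, inf]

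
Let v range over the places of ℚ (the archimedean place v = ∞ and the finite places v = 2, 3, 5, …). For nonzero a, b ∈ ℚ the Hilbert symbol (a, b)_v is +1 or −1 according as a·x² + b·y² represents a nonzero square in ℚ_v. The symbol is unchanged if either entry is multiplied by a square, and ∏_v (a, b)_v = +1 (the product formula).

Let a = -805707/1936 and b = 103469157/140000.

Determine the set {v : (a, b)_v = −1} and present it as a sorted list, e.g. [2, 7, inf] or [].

[2, 29]

Mod squares: a ≡ -203, b ≡ 16422. Check v ∈ {∞, 2, 3, 5, 7, 11, 17, 23, 29}.
v=17: a=17^0·(≡13), b=17^1·(≡6) mod 17; (13|17)=+1, (6|17)=-1; (−1)^{0·1·8}·(+1)^1·(-1)^0 = +1.
v=∞: -203 < 0 and 16422 > 0  ⇒  (a,b)_∞ = +1.
v=11: a=11^-2·(≡2), b=11^2·(≡7) mod 11; (2|11)=-1, (7|11)=-1; (−1)^{-2·2·5}·(-1)^2·(-1)^-2 = +1.
v=7: a=7^3·(≡6), b=7^-1·(≡1) mod 7; (6|7)=-1, (1|7)=+1; (−1)^{3·-1·3}·(-1)^-1·(+1)^3 = +1.
v=2: v_2(a)=-4, v_2(b)=-5; units ≡ 5, 3 (mod 8); ε·ε+αω+βω = 0·1+-4·1+-5·1 ≡ 1  ⇒  (a,b)_2 = -1.
v=3: a=3^4·(≡1), b=3^7·(≡2) mod 3; (1|3)=+1, (2|3)=-1; (−1)^{4·7·1}·(+1)^7·(-1)^4 = +1.
v=5: a=5^0·(≡3), b=5^-4·(≡3) mod 5; (3|5)=-1, (3|5)=-1; (−1)^{0·-4·2}·(-1)^-4·(-1)^0 = +1.
v=23: a=23^0·(≡13), b=23^1·(≡3) mod 23; (13|23)=+1, (3|23)=+1; (−1)^{0·1·11}·(+1)^1·(+1)^0 = +1.
v=29: a=29^1·(≡25), b=29^0·(≡17) mod 29; (25|29)=+1, (17|29)=-1; (−1)^{1·0·14}·(+1)^0·(-1)^1 = -1.
|Ram(-203, 16422)| = 2, even; anisotropic at {2, 29}.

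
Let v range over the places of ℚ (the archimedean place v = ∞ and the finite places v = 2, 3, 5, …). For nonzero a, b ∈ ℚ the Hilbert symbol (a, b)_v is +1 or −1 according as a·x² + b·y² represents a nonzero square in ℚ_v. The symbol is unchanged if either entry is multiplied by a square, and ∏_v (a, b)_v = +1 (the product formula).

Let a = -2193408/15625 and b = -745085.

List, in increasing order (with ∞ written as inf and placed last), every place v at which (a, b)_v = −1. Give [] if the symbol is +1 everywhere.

[2, 5, 23, inf]

Mod squares: a ≡ -238, b ≡ -745085. Check v ∈ {∞, 2, 3, 5, 7, 11, 17, 19, 23, 31}.
v=23: a=23^0·(≡7), b=23^1·(≡12) mod 23; (7|23)=-1, (12|23)=+1; (−1)^{0·1·11}·(-1)^1·(+1)^0 = -1.
v=3: a=3^2·(≡2), b=3^0·(≡1) mod 3; (2|3)=-1, (1|3)=+1; (−1)^{2·0·1}·(-1)^0·(+1)^2 = +1.
v=17: a=17^1·(≡3), b=17^0·(≡8) mod 17; (3|17)=-1, (8|17)=+1; (−1)^{1·0·8}·(-1)^0·(+1)^1 = +1.
v=7: a=7^1·(≡4), b=7^0·(≡2) mod 7; (4|7)=+1, (2|7)=+1; (−1)^{1·0·3}·(+1)^0·(+1)^1 = +1.
v=∞: -238 < 0 and -745085 < 0  ⇒  (a,b)_∞ = -1.
v=19: a=19^0·(≡4), b=19^1·(≡1) mod 19; (4|19)=+1, (1|19)=+1; (−1)^{0·1·9}·(+1)^1·(+1)^0 = +1.
v=2: v_2(a)=11, v_2(b)=0; units ≡ 1, 3 (mod 8); ε·ε+αω+βω = 0·1+11·1+0·0 ≡ 1  ⇒  (a,b)_2 = -1.
v=11: a=11^0·(≡5), b=11^1·(≡3) mod 11; (5|11)=+1, (3|11)=+1; (−1)^{0·1·5}·(+1)^1·(+1)^0 = +1.
v=5: a=5^-6·(≡2), b=5^1·(≡3) mod 5; (2|5)=-1, (3|5)=-1; (−1)^{-6·1·2}·(-1)^1·(-1)^-6 = -1.
v=31: a=31^0·(≡28), b=31^1·(≡21) mod 31; (28|31)=+1, (21|31)=-1; (−1)^{0·1·15}·(+1)^1·(-1)^0 = +1.
|Ram(-238, -745085)| = 4, even; anisotropic at {2, 5, 23, ∞}.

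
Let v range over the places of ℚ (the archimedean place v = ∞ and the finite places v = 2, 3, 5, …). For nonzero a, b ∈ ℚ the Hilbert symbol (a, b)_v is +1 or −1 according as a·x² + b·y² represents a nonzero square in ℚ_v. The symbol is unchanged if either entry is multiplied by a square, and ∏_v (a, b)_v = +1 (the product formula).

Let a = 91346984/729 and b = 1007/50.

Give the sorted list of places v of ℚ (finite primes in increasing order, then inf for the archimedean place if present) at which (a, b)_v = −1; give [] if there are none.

[2, 53]

Mod squares: a ≡ 22836746, b ≡ 2014. Check v ∈ {∞, 2, 3, 5, 17, 19, 23, 29, 53}.
v=17: a=17^1·(≡4), b=17^0·(≡13) mod 17; (4|17)=+1, (13|17)=+1; (−1)^{1·0·8}·(+1)^0·(+1)^1 = +1.
v=3: a=3^-6·(≡2), b=3^0·(≡1) mod 3; (2|3)=-1, (1|3)=+1; (−1)^{-6·0·1}·(-1)^0·(+1)^-6 = +1.
v=23: a=23^1·(≡21), b=23^0·(≡16) mod 23; (21|23)=-1, (16|23)=+1; (−1)^{1·0·11}·(-1)^0·(+1)^1 = +1.
v=∞: 22836746 > 0 and 2014 > 0  ⇒  (a,b)_∞ = +1.
v=19: a=19^1·(≡2), b=19^1·(≡6) mod 19; (2|19)=-1, (6|19)=+1; (−1)^{1·1·9}·(-1)^1·(+1)^1 = +1.
v=2: v_2(a)=3, v_2(b)=-1; units ≡ 5, 7 (mod 8); ε·ε+αω+βω = 0·1+3·0+-1·1 ≡ 1  ⇒  (a,b)_2 = -1.
v=29: a=29^1·(≡8), b=29^0·(≡1) mod 29; (8|29)=-1, (1|29)=+1; (−1)^{1·0·14}·(-1)^0·(+1)^1 = +1.
v=53: a=53^1·(≡31), b=53^1·(≡29) mod 53; (31|53)=-1, (29|53)=+1; (−1)^{1·1·26}·(-1)^1·(+1)^1 = -1.
v=5: a=5^0·(≡1), b=5^-2·(≡1) mod 5; (1|5)=+1, (1|5)=+1; (−1)^{0·-2·2}·(+1)^-2·(+1)^0 = +1.
|Ram(22836746, 2014)| = 2, even; anisotropic at {2, 53}.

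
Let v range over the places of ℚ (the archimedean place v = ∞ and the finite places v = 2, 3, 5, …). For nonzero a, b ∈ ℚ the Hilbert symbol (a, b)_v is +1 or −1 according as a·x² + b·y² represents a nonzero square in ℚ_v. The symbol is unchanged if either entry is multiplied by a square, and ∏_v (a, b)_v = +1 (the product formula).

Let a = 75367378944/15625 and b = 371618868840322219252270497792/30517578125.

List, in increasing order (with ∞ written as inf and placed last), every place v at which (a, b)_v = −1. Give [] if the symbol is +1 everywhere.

(a, b) ≡ (2431, 24310) mod (ℚ^×)²; places V = {2, 3, 5, 11, 13, 17, 29, ∞}.
(a,b)_2: α=12, β=29; u≡7, v≡3 (mod 8); ε(u)ε(v)=1·1, αω(v)=12·1, βω(u)=29·0; sum ≡ 1  ⇒  -1.
(a,b)_∞: sgn(2431)=+, sgn(24310)=+, so +1.
(a,b)_3: α=2, u≡1; β=4, v≡1 (mod 3); (1|3)=+1, (1|3)=+1; sign (−1)^0·+1^4·+1^2 = +1.
(a,b)_17: α=1, u≡3; β=3, v≡2 (mod 17); (3|17)=-1, (2|17)=+1; sign (−1)^0·-1^3·+1^1 = -1.
(a,b)_29: α=2, u≡9; β=6, v≡10 (mod 29); (9|29)=+1, (10|29)=-1; sign (−1)^0·+1^6·-1^2 = +1.
(a,b)_11: α=1, u≡3; β=3, v≡8 (mod 11); (3|11)=+1, (8|11)=-1; sign (−1)^1·+1^3·-1^1 = +1.
(a,b)_5: α=-6, u≡4; β=-15, v≡2 (mod 5); (4|5)=+1, (2|5)=-1; sign (−1)^0·+1^-15·-1^-6 = +1.
(a,b)_13: α=1, u≡11; β=3, v≡5 (mod 13); (11|13)=-1, (5|13)=-1; sign (−1)^0·-1^3·-1^1 = +1.
(2431, 24310 / ℚ) ramifies at {2, 17}: a division algebra.

[2, 17]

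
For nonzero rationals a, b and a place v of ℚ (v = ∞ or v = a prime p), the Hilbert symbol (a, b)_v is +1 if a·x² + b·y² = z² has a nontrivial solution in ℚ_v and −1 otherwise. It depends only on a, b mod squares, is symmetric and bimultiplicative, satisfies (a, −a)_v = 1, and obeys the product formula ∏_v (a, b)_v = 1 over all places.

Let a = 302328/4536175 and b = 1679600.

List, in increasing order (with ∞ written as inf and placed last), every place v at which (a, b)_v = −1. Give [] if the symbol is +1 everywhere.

Mod squares: a ≡ 58786, b ≡ 4199. Check v ∈ {∞, 2, 3, 5, 7, 13, 17, 19, 23}.
v=5: a=5^-2·(≡4), b=5^2·(≡4) mod 5; (4|5)=+1, (4|5)=+1; (−1)^{-2·2·2}·(+1)^2·(+1)^-2 = +1.
v=23: a=23^-2·(≡19), b=23^0·(≡2) mod 23; (19|23)=-1, (2|23)=+1; (−1)^{-2·0·11}·(-1)^0·(+1)^-2 = +1.
v=3: a=3^2·(≡1), b=3^0·(≡2) mod 3; (1|3)=+1, (2|3)=-1; (−1)^{2·0·1}·(+1)^0·(-1)^2 = +1.
v=19: a=19^1·(≡9), b=19^1·(≡12) mod 19; (9|19)=+1, (12|19)=-1; (−1)^{1·1·9}·(+1)^1·(-1)^1 = +1.
v=13: a=13^1·(≡11), b=13^1·(≡6) mod 13; (11|13)=-1, (6|13)=-1; (−1)^{1·1·6}·(-1)^1·(-1)^1 = +1.
v=17: a=17^1·(≡5), b=17^1·(≡13) mod 17; (5|17)=-1, (13|17)=+1; (−1)^{1·1·8}·(-1)^1·(+1)^1 = -1.
v=7: a=7^-3·(≡6), b=7^0·(≡6) mod 7; (6|7)=-1, (6|7)=-1; (−1)^{-3·0·3}·(-1)^0·(-1)^-3 = -1.
v=∞: 58786 > 0 and 4199 > 0  ⇒  (a,b)_∞ = +1.
v=2: v_2(a)=3, v_2(b)=4; units ≡ 1, 7 (mod 8); ε·ε+αω+βω = 0·1+3·0+4·0 ≡ 0  ⇒  (a,b)_2 = +1.
Ram(58786, 4199) = {7, 17}; no ℚ_7-point on the conic.

[7, 17]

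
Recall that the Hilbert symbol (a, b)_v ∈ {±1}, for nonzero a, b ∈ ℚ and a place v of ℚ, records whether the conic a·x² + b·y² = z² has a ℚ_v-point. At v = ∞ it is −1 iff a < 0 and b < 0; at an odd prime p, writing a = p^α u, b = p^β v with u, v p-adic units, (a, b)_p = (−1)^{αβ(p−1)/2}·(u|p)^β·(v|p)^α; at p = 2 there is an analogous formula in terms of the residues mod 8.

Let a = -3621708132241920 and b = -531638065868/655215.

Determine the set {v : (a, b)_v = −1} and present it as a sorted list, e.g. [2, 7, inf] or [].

(a, b) ≡ (-3570, -23205) mod (ℚ^×)²; places V = {2, 3, 5, 7, 11, 13, 17, 19, 23, 31, ∞}.
(a,b)_31: α=0, u≡30; β=2, v≡5 (mod 31); (30|31)=-1, (5|31)=+1; sign (−1)^0·-1^2·+1^0 = +1.
(a,b)_13: α=0, u≡7; β=3, v≡10 (mod 13); (7|13)=-1, (10|13)=+1; sign (−1)^0·-1^3·+1^0 = -1.
(a,b)_17: α=3, u≡14; β=1, v≡7 (mod 17); (14|17)=-1, (7|17)=-1; sign (−1)^0·-1^1·-1^3 = +1.
(a,b)_2: α=9, β=2; u≡7, v≡3 (mod 8); ε(u)ε(v)=1·1, αω(v)=9·1, βω(u)=2·0; sum ≡ 0  ⇒  +1.
(a,b)_7: α=3, u≡2; β=1, v≡5 (mod 7); (2|7)=+1, (5|7)=-1; sign (−1)^1·+1^1·-1^3 = +1.
(a,b)_11: α=0, u≡5; β=-2, v≡1 (mod 11); (5|11)=+1, (1|11)=+1; sign (−1)^0·+1^-2·+1^0 = +1.
(a,b)_∞: sgn(-3570)=−, sgn(-23205)=−, so -1.
(a,b)_23: α=4, u≡13; β=2, v≡16 (mod 23); (13|23)=+1, (16|23)=+1; sign (−1)^0·+1^2·+1^4 = +1.
(a,b)_5: α=1, u≡1; β=-1, v≡4 (mod 5); (1|5)=+1, (4|5)=+1; sign (−1)^0·+1^-1·+1^1 = +1.
(a,b)_3: α=1, u≡1; β=-1, v≡2 (mod 3); (1|3)=+1, (2|3)=-1; sign (−1)^1·+1^-1·-1^1 = +1.
(a,b)_19: α=0, u≡3; β=-2, v≡13 (mod 19); (3|19)=-1, (13|19)=-1; sign (−1)^0·-1^-2·-1^0 = +1.
Ram(-3570, -23205) = {13, ∞}; no ℚ_13-point on the conic.

[13, inf]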